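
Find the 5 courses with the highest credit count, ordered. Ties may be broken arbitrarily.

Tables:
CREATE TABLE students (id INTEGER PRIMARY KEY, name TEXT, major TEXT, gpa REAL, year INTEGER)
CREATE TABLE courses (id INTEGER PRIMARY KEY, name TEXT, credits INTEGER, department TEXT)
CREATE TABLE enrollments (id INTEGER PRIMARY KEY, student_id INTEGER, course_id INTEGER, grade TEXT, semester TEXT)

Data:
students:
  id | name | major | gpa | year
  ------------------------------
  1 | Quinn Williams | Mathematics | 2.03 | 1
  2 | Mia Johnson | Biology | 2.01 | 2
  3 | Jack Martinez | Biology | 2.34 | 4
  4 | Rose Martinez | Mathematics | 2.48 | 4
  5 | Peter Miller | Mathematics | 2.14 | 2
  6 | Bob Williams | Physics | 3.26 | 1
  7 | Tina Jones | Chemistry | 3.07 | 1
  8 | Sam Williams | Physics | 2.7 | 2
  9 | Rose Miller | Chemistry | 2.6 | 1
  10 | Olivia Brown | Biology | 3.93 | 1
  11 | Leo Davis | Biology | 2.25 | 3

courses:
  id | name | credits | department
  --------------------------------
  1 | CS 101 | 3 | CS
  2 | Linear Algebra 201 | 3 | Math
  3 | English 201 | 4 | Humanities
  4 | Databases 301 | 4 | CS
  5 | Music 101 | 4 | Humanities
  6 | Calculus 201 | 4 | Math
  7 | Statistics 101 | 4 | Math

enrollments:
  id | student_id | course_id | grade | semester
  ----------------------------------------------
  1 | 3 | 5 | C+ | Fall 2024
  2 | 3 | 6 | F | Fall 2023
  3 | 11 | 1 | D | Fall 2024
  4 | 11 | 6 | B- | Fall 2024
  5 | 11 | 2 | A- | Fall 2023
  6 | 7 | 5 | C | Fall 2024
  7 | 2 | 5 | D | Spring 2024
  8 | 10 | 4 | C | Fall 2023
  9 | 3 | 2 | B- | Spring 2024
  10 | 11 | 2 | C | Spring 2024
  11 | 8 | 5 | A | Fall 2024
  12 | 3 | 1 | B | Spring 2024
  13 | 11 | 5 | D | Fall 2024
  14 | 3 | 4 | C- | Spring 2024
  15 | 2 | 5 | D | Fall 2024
SELECT name, credits FROM courses ORDER BY credits DESC LIMIT 5

Execution result:
name | credits
English 201 | 4
Databases 301 | 4
Music 101 | 4
Calculus 201 | 4
Statistics 101 | 4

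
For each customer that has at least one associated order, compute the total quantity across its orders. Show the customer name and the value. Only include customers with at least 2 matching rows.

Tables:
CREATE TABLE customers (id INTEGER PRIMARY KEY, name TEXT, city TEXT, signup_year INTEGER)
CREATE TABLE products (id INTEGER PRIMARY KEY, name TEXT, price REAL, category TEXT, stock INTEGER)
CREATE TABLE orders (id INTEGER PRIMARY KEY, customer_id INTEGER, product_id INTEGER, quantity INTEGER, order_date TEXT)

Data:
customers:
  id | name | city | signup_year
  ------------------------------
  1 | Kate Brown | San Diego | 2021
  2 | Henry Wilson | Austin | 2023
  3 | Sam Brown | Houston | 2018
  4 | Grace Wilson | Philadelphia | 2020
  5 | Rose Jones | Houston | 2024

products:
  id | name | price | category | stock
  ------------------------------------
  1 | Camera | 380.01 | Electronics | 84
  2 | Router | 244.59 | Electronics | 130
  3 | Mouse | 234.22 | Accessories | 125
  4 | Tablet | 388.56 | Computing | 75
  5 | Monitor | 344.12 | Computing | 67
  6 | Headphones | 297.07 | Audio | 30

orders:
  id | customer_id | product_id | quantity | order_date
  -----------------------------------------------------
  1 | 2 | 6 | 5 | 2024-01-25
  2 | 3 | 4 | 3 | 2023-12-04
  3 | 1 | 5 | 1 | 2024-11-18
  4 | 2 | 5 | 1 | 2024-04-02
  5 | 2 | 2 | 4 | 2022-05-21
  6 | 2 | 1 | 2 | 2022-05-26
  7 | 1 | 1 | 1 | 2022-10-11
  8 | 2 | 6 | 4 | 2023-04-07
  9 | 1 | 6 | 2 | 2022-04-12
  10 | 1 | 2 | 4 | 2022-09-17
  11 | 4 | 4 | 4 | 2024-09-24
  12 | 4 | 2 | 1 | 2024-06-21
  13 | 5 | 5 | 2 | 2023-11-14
SELECT p.name, SUM(c.quantity) AS sum_quantity FROM orders c JOIN customers p ON c.customer_id = p.id GROUP BY p.id, p.name HAVING COUNT(*) >= 2

Execution result:
name | sum_quantity
Kate Brown | 8
Henry Wilson | 16
Grace Wilson | 5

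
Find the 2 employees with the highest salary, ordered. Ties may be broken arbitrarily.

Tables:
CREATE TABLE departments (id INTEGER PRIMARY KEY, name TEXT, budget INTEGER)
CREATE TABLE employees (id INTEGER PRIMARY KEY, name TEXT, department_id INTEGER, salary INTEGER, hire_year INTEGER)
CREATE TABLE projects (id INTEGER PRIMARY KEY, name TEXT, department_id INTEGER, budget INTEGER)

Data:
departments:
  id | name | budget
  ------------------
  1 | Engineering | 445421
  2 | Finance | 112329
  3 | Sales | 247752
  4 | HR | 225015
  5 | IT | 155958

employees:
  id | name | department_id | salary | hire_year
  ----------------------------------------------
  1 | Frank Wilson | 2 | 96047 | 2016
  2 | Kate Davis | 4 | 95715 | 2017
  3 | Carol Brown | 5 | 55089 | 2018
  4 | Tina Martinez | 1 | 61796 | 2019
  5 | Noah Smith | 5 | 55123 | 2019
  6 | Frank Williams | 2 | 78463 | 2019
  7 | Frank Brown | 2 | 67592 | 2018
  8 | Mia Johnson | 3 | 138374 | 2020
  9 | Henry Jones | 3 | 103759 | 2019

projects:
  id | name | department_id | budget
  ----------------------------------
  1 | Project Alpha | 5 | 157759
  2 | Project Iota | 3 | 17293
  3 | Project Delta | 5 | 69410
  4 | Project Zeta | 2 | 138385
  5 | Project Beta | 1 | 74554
SELECT name, salary FROM employees ORDER BY salary DESC LIMIT 2

Execution result:
name | salary
Mia Johnson | 138374
Henry Jones | 103759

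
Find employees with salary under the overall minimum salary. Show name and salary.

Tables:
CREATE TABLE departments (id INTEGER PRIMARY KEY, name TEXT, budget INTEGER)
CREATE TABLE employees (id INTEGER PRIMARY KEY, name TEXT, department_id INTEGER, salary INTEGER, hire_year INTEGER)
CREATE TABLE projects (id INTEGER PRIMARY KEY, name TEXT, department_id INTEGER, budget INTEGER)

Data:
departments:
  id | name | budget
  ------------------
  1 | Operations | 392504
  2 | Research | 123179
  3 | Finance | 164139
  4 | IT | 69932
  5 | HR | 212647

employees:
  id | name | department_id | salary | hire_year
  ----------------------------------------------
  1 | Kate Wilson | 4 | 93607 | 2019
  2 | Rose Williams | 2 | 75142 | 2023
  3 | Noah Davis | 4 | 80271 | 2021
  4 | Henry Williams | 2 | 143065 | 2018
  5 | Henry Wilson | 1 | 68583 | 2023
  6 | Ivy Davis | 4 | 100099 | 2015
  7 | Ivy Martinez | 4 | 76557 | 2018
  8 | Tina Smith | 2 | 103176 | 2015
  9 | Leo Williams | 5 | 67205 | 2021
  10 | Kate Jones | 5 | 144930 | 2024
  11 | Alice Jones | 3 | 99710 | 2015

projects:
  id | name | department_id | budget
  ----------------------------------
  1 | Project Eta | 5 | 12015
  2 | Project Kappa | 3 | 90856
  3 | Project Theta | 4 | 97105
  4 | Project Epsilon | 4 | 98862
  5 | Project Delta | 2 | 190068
SELECT name, salary FROM employees WHERE salary < (SELECT MIN(salary) FROM employees)

Execution result:
(no rows)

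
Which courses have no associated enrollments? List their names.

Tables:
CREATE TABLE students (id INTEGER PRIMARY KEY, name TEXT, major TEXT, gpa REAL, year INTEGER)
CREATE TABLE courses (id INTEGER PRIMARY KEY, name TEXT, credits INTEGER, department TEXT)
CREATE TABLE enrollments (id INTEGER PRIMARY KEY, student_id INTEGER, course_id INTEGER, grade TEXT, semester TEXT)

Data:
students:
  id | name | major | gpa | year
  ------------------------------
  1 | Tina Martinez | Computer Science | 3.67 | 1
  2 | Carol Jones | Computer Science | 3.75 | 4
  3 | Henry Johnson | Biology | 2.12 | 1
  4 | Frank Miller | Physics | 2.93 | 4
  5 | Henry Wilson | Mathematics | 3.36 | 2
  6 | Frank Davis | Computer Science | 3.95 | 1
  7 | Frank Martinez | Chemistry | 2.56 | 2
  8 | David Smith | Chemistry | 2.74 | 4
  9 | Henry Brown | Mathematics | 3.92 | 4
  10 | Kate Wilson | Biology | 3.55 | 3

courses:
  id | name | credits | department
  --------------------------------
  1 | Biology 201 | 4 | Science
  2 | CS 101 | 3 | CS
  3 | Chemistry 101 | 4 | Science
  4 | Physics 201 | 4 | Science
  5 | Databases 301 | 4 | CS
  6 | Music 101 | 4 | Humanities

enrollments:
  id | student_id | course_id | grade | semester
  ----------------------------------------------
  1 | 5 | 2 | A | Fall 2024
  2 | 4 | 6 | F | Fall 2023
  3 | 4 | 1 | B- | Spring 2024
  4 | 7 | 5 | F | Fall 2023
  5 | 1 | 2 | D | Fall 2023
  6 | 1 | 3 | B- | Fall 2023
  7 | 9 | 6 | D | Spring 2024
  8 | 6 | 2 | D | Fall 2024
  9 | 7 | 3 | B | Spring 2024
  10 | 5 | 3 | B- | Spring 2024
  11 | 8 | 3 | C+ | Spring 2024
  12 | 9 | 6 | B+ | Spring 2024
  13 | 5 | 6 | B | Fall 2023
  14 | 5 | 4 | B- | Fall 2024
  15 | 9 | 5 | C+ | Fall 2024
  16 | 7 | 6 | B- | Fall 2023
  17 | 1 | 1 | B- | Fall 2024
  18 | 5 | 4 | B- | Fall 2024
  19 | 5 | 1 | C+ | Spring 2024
SELECT p.name FROM courses p LEFT JOIN enrollments c ON c.course_id = p.id WHERE c.id IS NULL

Execution result:
(no rows)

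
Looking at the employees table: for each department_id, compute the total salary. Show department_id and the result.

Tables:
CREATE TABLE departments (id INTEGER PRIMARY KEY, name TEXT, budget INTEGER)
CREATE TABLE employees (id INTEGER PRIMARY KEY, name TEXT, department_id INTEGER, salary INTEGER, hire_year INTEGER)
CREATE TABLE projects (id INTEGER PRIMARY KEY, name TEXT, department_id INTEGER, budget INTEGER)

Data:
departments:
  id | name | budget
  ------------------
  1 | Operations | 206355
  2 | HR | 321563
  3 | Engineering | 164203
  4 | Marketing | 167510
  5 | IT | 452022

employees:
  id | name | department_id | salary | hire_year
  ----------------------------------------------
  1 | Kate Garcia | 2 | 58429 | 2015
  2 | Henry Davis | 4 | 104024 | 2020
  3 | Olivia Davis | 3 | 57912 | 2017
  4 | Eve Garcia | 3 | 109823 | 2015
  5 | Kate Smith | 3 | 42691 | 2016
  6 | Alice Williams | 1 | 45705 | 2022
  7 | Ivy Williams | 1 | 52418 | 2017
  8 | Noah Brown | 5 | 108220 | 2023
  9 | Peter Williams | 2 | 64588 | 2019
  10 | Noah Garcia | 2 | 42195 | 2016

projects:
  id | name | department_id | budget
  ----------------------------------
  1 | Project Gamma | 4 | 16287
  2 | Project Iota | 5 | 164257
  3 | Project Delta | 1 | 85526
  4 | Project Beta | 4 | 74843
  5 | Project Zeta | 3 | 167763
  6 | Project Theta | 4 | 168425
SELECT department_id, SUM(salary) AS sum_salary FROM employees GROUP BY department_id

Execution result:
department_id | sum_salary
1 | 98123
2 | 165212
3 | 210426
4 | 104024
5 | 108220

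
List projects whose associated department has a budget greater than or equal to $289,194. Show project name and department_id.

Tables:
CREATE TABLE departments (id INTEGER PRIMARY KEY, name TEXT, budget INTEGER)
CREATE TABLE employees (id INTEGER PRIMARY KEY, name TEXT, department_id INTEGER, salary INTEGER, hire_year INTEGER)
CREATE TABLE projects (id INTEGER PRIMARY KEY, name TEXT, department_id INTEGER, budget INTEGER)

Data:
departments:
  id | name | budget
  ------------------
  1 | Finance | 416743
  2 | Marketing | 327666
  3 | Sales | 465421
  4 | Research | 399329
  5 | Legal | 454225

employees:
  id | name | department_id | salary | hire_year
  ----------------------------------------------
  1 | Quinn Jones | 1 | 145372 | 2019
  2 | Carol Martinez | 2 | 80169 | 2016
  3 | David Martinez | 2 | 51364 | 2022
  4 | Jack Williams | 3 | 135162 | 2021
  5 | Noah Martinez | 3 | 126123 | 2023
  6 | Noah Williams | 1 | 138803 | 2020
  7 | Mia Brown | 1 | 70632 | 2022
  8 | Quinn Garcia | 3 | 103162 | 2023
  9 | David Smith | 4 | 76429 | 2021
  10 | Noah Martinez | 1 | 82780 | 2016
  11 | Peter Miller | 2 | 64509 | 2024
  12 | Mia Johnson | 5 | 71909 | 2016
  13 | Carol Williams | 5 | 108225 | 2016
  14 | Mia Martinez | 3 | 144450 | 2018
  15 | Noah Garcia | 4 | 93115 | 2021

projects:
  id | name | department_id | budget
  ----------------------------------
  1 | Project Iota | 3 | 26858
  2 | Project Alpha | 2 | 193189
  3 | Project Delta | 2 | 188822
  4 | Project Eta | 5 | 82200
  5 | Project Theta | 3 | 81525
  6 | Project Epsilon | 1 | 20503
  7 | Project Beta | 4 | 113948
SELECT name, department_id FROM projects WHERE department_id IN (SELECT id FROM departments WHERE budget >= 289194)

Execution result:
name | department_id
Project Iota | 3
Project Alpha | 2
Project Delta | 2
Project Eta | 5
Project Theta | 3
Project Epsilon | 1
Project Beta | 4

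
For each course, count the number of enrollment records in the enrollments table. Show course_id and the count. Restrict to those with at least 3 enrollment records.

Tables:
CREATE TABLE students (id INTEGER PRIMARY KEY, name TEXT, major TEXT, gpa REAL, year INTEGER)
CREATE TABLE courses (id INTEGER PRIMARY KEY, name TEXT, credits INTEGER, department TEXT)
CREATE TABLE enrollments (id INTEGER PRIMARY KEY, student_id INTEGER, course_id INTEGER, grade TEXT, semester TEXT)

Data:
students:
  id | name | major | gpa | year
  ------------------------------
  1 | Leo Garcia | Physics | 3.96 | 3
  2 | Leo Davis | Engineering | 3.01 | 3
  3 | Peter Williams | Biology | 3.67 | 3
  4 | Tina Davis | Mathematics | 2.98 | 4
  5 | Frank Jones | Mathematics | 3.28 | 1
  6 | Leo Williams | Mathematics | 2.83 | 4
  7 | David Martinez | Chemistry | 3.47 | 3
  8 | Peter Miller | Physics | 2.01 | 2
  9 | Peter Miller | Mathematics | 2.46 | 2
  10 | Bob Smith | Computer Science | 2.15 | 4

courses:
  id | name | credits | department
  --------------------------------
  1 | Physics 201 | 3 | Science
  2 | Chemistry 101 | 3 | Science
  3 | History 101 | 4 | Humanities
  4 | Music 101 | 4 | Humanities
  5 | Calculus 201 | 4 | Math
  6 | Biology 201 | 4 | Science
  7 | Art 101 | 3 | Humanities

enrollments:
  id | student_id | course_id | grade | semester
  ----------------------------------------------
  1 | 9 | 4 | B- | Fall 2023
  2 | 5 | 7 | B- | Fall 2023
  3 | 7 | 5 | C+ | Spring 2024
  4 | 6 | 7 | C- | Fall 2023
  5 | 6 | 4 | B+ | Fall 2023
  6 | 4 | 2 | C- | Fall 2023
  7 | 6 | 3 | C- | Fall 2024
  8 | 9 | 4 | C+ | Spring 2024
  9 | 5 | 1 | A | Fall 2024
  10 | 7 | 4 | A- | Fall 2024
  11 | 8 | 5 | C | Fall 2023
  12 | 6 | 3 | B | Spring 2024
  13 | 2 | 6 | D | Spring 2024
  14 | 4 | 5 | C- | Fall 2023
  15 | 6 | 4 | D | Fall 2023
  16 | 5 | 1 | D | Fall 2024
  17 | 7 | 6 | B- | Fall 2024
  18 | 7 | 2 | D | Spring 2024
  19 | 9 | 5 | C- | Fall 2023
SELECT course_id, COUNT(*) AS enrollment_count FROM enrollments GROUP BY course_id HAVING COUNT(*) >= 3

Execution result:
course_id | enrollment_count
4 | 5
5 | 4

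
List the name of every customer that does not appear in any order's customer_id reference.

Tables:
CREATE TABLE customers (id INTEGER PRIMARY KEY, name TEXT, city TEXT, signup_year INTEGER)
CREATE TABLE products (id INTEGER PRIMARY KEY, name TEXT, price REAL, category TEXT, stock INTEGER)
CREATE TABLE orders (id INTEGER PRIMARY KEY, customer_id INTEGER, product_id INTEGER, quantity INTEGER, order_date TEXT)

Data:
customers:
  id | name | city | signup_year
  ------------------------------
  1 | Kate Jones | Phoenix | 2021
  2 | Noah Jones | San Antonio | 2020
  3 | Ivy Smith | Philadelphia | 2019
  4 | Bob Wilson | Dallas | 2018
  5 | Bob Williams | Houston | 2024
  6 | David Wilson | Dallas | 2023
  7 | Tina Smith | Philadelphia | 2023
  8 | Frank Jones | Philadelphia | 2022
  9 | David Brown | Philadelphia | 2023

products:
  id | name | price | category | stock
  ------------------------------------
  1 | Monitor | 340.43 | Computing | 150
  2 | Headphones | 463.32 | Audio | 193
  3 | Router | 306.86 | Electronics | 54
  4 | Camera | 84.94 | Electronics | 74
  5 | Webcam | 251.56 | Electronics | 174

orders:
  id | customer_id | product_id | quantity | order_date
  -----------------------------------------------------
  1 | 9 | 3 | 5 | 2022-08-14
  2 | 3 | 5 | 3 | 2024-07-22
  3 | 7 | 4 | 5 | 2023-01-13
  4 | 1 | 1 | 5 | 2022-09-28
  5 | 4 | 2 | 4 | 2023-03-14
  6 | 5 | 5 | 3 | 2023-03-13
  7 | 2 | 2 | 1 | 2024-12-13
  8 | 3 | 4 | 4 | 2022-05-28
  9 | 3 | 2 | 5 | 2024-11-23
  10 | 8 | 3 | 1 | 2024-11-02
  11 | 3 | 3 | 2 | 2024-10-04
SELECT p.name FROM customers p LEFT JOIN orders c ON c.customer_id = p.id WHERE c.id IS NULL

Execution result:
David Wilson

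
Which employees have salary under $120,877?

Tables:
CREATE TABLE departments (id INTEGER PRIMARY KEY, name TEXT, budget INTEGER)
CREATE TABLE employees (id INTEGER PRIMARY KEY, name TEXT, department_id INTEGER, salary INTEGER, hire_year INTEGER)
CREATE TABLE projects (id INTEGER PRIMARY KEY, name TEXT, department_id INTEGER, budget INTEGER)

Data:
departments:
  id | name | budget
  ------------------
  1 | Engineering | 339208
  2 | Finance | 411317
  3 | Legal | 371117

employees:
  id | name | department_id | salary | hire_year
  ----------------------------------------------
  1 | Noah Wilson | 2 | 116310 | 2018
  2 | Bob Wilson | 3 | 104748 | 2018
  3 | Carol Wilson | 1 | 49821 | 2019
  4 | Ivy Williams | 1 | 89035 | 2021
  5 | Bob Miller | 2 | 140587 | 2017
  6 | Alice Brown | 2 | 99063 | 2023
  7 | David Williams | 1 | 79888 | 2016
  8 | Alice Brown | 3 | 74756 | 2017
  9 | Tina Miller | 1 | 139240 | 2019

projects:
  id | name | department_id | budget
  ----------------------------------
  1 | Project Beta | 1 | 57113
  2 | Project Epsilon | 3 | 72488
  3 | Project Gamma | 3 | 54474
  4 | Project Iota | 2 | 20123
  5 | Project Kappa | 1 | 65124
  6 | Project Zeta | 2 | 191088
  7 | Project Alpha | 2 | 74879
SELECT name, salary FROM employees WHERE salary < 120877

Execution result:
name | salary
Noah Wilson | 116310
Bob Wilson | 104748
Carol Wilson | 49821
Ivy Williams | 89035
Alice Brown | 99063
David Williams | 79888
Alice Brown | 74756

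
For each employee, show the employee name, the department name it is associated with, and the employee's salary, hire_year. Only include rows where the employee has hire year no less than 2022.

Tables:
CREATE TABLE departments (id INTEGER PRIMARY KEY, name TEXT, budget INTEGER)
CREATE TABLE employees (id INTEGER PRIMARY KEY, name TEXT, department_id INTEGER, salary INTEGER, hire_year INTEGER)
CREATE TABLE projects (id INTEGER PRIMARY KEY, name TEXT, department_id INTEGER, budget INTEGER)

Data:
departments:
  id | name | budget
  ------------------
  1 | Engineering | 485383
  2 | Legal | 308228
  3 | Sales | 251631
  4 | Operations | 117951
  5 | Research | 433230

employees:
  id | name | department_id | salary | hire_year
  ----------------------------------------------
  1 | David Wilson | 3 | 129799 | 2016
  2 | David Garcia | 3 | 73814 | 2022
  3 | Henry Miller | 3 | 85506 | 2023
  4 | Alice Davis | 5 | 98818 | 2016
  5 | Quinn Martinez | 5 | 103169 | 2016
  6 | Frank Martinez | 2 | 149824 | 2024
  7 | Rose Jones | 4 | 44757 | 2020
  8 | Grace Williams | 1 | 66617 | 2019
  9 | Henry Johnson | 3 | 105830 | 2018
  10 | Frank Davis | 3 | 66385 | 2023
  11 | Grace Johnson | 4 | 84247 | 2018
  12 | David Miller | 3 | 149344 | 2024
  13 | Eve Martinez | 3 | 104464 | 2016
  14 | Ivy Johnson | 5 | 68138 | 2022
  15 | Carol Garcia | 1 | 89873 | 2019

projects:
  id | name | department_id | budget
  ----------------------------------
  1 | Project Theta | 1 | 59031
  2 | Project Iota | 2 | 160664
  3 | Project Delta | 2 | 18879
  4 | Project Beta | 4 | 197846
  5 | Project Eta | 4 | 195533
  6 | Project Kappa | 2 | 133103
SELECT c.name, p.name AS department, c.salary, c.hire_year FROM employees c JOIN departments p ON c.department_id = p.id WHERE c.hire_year >= 2022

Execution result:
name | department | salary | hire_year
David Garcia | Sales | 73814 | 2022
Henry Miller | Sales | 85506 | 2023
Frank Martinez | Legal | 149824 | 2024
Frank Davis | Sales | 66385 | 2023
David Miller | Sales | 149344 | 2024
Ivy Johnson | Research | 68138 | 2022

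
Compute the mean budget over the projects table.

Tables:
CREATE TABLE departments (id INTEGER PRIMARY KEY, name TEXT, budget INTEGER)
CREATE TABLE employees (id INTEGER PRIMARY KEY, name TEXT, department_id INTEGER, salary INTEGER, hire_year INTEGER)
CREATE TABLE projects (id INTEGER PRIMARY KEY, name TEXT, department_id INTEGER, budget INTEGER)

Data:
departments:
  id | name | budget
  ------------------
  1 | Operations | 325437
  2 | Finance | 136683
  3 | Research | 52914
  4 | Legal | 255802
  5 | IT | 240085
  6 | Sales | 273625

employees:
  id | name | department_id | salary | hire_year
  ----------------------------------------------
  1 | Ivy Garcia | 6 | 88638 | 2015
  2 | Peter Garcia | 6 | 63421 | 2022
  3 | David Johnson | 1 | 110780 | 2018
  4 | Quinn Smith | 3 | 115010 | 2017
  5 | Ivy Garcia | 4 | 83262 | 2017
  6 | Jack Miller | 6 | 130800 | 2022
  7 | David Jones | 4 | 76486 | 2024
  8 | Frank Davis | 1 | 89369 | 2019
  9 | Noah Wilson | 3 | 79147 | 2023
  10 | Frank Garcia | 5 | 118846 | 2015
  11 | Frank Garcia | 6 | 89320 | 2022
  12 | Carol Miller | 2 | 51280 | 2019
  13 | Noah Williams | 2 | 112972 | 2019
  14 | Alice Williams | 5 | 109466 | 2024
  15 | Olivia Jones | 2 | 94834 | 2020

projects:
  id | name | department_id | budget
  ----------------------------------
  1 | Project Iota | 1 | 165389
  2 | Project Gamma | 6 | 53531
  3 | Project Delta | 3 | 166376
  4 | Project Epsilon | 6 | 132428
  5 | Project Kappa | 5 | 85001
SELECT AVG(budget) FROM projects

Execution result:
120545.00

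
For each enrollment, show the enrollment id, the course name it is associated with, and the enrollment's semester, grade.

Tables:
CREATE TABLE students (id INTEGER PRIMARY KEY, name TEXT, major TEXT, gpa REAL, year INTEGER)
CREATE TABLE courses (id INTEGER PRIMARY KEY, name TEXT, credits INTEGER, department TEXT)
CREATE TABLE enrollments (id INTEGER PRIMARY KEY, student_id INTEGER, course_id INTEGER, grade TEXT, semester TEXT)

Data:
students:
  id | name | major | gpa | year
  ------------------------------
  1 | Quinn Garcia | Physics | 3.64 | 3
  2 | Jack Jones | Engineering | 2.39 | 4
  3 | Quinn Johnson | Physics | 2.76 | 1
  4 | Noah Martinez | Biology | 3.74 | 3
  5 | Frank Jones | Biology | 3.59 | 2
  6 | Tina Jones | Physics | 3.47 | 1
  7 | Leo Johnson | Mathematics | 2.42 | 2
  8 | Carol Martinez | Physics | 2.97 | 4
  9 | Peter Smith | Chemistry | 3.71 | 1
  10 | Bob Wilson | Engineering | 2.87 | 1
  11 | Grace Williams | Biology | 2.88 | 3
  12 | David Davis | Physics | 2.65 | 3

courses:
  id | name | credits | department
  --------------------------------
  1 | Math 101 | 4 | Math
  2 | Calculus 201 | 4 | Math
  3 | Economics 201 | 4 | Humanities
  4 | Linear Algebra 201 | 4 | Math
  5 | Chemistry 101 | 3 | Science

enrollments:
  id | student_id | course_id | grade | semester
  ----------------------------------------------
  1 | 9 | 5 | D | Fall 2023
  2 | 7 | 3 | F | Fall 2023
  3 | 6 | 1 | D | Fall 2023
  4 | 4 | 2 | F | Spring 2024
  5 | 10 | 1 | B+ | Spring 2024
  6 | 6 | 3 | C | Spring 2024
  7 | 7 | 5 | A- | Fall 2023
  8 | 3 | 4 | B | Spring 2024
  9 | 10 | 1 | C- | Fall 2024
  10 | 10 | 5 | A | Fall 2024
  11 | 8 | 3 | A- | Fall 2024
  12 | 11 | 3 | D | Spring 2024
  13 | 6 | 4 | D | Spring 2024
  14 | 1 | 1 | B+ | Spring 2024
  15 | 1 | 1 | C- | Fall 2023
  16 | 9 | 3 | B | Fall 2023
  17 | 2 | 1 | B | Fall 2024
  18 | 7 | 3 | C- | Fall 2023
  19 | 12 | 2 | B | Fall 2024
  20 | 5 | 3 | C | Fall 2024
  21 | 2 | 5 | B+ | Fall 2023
SELECT c.id, p.name AS course, c.semester, c.grade FROM enrollments c JOIN courses p ON c.course_id = p.id

Execution result:
id | course | semester | grade
1 | Chemistry 101 | Fall 2023 | D
2 | Economics 201 | Fall 2023 | F
3 | Math 101 | Fall 2023 | D
4 | Calculus 201 | Spring 2024 | F
5 | Math 101 | Spring 2024 | B+
6 | Economics 201 | Spring 2024 | C
7 | Chemistry 101 | Fall 2023 | A-
8 | Linear Algebra 201 | Spring 2024 | B
9 | Math 101 | Fall 2024 | C-
10 | Chemistry 101 | Fall 2024 | A
11 | Economics 201 | Fall 2024 | A-
12 | Economics 201 | Spring 2024 | D
13 | Linear Algebra 201 | Spring 2024 | D
14 | Math 101 | Spring 2024 | B+
15 | Math 101 | Fall 2023 | C-
16 | Economics 201 | Fall 2023 | B
17 | Math 101 | Fall 2024 | B
18 | Economics 201 | Fall 2023 | C-
19 | Calculus 201 | Fall 2024 | B
20 | Economics 201 | Fall 2024 | C
21 | Chemistry 101 | Fall 2023 | B+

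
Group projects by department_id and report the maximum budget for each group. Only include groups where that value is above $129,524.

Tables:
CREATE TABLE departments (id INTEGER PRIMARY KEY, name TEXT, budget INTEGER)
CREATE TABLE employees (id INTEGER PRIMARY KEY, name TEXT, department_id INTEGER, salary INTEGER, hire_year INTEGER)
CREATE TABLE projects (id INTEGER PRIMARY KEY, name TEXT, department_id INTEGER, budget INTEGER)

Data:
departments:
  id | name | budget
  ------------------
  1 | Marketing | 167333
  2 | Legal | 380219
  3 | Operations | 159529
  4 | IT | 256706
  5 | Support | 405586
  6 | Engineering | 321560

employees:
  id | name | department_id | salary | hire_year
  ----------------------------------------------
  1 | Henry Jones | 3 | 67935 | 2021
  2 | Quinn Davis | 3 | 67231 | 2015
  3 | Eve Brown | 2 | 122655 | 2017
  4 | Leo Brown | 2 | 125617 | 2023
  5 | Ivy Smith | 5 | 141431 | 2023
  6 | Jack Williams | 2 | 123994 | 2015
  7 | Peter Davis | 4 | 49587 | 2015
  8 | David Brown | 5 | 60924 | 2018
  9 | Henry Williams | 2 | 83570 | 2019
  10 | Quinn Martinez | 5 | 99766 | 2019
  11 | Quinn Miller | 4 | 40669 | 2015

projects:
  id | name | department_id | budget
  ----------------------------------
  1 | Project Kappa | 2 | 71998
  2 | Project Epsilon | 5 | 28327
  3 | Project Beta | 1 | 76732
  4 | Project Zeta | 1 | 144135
SELECT department_id, MAX(budget) AS max_budget FROM projects GROUP BY department_id HAVING MAX(budget) > 129524

Execution result:
department_id | max_budget
1 | 144135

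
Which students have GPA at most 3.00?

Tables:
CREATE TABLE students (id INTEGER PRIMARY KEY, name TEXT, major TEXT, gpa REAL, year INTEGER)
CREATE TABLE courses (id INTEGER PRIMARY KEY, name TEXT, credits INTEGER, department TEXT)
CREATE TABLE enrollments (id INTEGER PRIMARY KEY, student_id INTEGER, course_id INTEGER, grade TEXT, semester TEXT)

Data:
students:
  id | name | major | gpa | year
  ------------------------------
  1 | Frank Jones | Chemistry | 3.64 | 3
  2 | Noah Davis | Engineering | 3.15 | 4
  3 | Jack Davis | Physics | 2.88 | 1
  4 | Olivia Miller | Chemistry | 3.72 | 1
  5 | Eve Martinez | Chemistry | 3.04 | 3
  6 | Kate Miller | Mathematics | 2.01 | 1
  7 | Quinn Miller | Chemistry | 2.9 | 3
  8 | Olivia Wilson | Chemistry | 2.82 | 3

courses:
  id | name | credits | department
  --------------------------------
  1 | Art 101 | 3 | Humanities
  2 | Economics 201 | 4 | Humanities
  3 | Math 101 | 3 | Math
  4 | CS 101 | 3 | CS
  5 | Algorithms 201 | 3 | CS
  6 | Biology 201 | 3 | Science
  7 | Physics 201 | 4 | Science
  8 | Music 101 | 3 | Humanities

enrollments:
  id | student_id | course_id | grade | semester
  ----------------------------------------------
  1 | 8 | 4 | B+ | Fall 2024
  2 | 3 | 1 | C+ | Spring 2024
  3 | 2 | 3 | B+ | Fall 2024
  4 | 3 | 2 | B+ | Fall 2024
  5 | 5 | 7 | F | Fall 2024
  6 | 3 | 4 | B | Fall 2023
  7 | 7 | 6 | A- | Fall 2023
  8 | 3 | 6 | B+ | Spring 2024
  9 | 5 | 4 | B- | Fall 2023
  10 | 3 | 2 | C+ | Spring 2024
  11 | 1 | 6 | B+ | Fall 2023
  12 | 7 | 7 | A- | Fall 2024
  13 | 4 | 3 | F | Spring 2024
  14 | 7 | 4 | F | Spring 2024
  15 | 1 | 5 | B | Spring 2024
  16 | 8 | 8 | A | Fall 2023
SELECT name, gpa FROM students WHERE gpa <= 3.0

Execution result:
name | gpa
Jack Davis | 2.88
Kate Miller | 2.01
Quinn Miller | 2.90
Olivia Wilson | 2.82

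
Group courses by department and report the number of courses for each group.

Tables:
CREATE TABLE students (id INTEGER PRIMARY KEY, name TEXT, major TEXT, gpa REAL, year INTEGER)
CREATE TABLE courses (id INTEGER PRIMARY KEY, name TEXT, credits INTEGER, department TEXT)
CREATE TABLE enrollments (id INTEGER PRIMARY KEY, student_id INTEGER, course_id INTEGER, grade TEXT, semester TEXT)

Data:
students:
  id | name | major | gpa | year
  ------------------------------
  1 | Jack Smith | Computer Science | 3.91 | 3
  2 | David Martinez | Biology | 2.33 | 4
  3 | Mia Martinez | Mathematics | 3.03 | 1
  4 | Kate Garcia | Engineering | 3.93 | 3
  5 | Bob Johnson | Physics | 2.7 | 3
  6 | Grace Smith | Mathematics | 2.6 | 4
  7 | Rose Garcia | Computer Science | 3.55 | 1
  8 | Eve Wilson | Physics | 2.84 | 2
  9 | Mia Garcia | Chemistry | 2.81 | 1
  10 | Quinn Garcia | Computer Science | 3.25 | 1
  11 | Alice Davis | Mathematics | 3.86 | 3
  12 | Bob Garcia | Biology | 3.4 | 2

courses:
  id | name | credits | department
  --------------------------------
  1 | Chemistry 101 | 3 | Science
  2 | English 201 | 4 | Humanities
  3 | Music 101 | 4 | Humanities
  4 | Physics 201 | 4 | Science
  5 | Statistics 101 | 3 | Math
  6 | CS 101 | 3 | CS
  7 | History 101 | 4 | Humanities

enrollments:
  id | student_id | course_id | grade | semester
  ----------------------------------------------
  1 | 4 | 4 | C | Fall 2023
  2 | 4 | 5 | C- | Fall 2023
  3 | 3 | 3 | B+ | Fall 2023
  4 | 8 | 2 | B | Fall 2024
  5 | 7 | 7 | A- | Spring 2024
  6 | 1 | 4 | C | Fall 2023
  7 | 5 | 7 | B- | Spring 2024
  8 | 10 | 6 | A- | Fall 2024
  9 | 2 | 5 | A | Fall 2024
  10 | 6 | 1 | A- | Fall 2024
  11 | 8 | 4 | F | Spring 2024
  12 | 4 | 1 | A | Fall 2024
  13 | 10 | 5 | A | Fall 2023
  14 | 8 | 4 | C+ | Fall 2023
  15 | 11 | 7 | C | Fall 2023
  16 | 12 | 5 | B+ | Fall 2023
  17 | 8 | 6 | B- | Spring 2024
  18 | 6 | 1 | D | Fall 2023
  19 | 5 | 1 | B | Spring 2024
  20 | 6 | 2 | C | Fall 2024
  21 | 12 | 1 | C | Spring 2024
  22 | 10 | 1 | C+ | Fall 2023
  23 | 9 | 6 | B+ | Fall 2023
SELECT department, COUNT(*) AS n FROM courses GROUP BY department

Execution result:
department | n
CS | 1
Humanities | 3
Math | 1
Science | 2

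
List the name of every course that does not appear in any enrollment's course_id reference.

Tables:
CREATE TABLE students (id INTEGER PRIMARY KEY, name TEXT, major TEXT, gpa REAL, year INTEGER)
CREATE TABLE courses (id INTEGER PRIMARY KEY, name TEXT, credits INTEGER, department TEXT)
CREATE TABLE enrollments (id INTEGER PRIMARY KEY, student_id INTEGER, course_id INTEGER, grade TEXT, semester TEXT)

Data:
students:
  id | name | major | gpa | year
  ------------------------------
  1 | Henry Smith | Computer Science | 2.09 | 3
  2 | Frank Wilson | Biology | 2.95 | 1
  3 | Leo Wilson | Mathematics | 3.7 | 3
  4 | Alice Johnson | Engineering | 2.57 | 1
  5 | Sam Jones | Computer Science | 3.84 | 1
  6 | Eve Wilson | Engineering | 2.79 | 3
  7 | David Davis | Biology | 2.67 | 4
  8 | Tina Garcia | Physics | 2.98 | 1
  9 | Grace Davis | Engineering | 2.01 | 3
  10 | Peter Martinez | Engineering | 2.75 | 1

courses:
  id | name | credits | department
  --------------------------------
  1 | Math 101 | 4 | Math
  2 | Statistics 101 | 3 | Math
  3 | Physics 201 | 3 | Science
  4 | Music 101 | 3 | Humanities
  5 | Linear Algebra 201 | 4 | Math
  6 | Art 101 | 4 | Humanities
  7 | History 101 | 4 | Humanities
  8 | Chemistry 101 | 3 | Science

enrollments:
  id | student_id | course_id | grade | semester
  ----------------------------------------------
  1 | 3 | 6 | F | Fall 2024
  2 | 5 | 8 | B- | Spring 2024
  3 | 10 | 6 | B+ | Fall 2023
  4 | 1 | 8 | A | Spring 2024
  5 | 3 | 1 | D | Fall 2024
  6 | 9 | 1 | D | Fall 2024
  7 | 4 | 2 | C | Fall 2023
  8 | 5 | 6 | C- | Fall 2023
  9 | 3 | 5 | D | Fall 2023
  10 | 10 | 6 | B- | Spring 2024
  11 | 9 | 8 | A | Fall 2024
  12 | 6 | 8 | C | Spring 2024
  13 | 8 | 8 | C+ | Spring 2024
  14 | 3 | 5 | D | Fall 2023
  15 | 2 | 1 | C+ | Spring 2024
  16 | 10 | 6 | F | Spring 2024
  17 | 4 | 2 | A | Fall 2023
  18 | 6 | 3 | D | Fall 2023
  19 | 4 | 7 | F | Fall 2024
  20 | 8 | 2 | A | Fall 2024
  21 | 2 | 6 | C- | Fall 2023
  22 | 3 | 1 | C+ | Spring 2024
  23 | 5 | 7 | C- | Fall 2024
SELECT p.name FROM courses p LEFT JOIN enrollments c ON c.course_id = p.id WHERE c.id IS NULL

Execution result:
Music 101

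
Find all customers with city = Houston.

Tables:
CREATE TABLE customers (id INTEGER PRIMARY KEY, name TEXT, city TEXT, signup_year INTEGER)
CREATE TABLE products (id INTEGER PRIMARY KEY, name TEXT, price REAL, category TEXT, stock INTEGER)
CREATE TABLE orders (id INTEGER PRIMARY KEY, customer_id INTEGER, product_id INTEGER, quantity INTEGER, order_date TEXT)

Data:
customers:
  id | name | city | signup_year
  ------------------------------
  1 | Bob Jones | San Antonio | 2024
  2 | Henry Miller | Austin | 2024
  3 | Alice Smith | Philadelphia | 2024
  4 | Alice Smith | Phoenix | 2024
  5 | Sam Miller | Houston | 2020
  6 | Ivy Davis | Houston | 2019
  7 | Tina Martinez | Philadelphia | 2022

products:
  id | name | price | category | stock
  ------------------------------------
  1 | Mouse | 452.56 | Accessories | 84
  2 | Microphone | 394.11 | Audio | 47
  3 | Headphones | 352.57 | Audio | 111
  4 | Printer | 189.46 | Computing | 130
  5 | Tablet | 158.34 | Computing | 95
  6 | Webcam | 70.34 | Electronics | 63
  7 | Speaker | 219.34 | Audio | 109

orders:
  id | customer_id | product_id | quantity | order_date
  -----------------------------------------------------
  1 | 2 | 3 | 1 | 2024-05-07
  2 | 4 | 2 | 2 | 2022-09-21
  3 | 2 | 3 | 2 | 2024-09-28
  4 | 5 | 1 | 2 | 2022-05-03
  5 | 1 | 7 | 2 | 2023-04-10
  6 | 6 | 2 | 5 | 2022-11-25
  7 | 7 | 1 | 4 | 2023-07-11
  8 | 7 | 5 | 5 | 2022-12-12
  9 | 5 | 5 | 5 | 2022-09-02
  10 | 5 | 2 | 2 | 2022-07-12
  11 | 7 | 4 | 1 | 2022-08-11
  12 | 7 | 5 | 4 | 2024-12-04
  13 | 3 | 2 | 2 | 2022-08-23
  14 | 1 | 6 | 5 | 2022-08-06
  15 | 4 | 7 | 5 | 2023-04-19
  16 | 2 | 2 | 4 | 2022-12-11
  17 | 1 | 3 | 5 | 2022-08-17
SELECT name, city FROM customers WHERE city = 'Houston'

Execution result:
name | city
Sam Miller | Houston
Ivy Davis | Houston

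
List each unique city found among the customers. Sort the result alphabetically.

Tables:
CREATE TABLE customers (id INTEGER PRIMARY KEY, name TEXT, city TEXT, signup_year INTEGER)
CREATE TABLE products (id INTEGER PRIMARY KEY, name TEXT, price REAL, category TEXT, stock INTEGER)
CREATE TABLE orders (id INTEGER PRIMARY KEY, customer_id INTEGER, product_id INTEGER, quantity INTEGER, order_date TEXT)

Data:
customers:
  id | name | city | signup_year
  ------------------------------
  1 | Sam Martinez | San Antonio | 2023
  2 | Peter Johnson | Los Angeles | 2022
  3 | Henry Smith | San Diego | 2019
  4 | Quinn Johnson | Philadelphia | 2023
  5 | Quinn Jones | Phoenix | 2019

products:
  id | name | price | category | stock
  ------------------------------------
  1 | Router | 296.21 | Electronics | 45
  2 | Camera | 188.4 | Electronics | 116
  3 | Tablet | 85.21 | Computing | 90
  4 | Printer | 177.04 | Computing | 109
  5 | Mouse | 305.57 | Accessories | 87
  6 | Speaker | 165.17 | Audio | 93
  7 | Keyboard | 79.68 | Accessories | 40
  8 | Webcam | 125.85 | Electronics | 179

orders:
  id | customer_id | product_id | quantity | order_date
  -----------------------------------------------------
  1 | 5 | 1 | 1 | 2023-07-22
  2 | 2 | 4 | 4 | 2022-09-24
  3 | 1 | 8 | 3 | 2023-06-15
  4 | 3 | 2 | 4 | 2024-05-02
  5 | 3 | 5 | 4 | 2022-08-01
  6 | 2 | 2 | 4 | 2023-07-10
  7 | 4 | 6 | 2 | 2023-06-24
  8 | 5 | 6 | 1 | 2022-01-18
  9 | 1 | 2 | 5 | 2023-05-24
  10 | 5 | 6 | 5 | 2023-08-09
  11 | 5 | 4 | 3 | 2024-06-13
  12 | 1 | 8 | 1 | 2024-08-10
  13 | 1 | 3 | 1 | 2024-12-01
SELECT DISTINCT city FROM customers ORDER BY city

Execution result:
city
Los Angeles
Philadelphia
Phoenix
San Antonio
San Diego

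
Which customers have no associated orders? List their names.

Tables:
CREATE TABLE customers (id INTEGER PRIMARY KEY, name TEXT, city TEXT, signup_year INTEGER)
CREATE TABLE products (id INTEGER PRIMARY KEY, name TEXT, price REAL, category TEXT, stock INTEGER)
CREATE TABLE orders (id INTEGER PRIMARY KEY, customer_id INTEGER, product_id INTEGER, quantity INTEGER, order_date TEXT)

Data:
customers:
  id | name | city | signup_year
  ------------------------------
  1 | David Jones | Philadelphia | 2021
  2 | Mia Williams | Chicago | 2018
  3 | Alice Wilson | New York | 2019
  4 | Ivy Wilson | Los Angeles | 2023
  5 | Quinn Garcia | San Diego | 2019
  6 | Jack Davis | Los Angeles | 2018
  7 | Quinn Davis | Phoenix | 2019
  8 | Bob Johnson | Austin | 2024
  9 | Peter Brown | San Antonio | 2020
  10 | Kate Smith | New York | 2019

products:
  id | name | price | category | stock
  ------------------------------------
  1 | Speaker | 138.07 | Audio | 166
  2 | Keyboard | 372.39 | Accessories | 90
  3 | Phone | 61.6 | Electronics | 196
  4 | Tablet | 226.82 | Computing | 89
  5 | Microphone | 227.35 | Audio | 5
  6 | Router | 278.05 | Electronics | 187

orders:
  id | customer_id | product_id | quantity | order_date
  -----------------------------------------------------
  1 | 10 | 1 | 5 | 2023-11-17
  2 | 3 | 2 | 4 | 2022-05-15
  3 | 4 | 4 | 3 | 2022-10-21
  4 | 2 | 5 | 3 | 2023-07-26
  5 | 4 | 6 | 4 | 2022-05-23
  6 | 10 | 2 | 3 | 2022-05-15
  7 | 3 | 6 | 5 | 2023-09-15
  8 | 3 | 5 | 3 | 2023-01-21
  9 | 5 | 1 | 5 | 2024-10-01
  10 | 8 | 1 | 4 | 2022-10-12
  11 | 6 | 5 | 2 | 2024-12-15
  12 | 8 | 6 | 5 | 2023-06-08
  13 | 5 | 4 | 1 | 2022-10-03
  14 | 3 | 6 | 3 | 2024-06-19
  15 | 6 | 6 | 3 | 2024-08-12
SELECT p.name FROM customers p LEFT JOIN orders c ON c.customer_id = p.id WHERE c.id IS NULL

Execution result:
name
David Jones
Quinn Davis
Peter Brown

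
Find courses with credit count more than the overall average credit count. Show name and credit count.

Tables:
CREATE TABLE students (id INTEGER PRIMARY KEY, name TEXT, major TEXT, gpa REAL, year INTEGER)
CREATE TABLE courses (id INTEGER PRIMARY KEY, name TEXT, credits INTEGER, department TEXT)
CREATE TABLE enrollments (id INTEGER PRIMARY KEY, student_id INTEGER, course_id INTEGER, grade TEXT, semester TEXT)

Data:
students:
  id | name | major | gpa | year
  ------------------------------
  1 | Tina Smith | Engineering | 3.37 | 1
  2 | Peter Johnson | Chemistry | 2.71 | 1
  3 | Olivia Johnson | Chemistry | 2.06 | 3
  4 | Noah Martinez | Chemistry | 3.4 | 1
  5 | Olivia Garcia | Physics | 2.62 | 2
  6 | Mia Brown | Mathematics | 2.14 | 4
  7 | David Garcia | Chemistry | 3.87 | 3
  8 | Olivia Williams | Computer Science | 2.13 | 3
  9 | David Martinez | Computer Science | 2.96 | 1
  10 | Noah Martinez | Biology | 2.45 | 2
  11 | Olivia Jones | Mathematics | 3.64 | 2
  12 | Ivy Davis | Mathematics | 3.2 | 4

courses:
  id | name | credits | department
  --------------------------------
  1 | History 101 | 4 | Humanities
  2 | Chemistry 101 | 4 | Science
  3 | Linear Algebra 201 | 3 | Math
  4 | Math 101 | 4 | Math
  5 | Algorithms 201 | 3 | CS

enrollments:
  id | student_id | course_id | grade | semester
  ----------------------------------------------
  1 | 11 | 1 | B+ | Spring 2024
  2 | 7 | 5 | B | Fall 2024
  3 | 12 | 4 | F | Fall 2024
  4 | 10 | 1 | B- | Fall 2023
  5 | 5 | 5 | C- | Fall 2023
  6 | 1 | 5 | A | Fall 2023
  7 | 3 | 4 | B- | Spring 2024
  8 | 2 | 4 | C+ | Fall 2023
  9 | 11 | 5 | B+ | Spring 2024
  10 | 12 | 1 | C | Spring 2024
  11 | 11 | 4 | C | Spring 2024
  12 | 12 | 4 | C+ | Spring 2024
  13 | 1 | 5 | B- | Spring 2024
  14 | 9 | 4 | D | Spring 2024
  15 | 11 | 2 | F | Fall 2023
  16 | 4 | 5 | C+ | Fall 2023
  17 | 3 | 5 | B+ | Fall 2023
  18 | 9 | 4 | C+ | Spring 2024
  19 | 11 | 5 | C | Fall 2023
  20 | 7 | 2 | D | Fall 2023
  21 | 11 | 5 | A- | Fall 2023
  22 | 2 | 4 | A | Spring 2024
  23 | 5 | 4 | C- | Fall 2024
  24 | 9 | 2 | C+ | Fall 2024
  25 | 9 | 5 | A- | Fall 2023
SELECT name, credits FROM courses WHERE credits > (SELECT AVG(credits) FROM courses)

Execution result:
name | credits
History 101 | 4
Chemistry 101 | 4
Math 101 | 4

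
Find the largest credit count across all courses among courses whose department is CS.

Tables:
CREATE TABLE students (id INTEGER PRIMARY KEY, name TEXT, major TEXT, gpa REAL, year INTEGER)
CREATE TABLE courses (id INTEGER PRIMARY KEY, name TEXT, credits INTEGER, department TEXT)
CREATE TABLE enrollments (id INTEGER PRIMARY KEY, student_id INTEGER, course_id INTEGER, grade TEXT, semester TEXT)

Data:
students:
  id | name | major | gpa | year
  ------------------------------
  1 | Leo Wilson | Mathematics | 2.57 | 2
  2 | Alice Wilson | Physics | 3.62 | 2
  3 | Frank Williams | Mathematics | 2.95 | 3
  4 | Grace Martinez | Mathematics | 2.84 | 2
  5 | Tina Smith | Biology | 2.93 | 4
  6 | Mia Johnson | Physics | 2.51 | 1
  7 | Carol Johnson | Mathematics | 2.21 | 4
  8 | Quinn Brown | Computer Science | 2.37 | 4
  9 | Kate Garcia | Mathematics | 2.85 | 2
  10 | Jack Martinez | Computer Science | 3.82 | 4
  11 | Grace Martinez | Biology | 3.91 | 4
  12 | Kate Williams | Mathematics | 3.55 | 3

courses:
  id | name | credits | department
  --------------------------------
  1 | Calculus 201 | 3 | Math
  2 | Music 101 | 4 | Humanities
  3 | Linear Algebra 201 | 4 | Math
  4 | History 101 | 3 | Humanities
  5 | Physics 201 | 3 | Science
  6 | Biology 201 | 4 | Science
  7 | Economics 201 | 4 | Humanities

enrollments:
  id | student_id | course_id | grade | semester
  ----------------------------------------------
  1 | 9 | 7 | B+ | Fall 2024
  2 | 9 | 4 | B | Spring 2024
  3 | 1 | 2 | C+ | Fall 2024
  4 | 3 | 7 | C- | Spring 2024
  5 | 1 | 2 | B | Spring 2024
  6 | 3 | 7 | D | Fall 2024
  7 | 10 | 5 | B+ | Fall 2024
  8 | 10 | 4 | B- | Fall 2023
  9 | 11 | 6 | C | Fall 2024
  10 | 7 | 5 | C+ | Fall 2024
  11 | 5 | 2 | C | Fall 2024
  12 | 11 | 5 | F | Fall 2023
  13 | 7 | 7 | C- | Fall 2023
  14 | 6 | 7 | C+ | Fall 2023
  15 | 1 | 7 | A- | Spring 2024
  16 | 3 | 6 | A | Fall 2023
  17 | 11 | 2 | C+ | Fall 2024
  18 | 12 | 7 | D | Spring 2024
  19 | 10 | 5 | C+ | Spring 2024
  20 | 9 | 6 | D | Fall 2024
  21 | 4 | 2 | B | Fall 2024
SELECT MAX(credits) FROM courses WHERE department = 'CS'

Execution result:
NULL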